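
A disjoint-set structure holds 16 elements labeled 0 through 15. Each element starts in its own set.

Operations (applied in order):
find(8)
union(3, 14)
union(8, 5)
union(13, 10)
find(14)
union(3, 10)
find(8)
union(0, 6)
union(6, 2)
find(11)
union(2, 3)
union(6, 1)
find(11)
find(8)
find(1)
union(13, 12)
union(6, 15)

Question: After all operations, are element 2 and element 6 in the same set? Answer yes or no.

Step 1: find(8) -> no change; set of 8 is {8}
Step 2: union(3, 14) -> merged; set of 3 now {3, 14}
Step 3: union(8, 5) -> merged; set of 8 now {5, 8}
Step 4: union(13, 10) -> merged; set of 13 now {10, 13}
Step 5: find(14) -> no change; set of 14 is {3, 14}
Step 6: union(3, 10) -> merged; set of 3 now {3, 10, 13, 14}
Step 7: find(8) -> no change; set of 8 is {5, 8}
Step 8: union(0, 6) -> merged; set of 0 now {0, 6}
Step 9: union(6, 2) -> merged; set of 6 now {0, 2, 6}
Step 10: find(11) -> no change; set of 11 is {11}
Step 11: union(2, 3) -> merged; set of 2 now {0, 2, 3, 6, 10, 13, 14}
Step 12: union(6, 1) -> merged; set of 6 now {0, 1, 2, 3, 6, 10, 13, 14}
Step 13: find(11) -> no change; set of 11 is {11}
Step 14: find(8) -> no change; set of 8 is {5, 8}
Step 15: find(1) -> no change; set of 1 is {0, 1, 2, 3, 6, 10, 13, 14}
Step 16: union(13, 12) -> merged; set of 13 now {0, 1, 2, 3, 6, 10, 12, 13, 14}
Step 17: union(6, 15) -> merged; set of 6 now {0, 1, 2, 3, 6, 10, 12, 13, 14, 15}
Set of 2: {0, 1, 2, 3, 6, 10, 12, 13, 14, 15}; 6 is a member.

Answer: yes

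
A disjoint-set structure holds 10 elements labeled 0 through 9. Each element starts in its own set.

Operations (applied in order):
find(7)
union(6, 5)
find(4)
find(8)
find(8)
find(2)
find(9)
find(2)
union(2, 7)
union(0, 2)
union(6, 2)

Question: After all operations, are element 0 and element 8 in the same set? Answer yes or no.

Step 1: find(7) -> no change; set of 7 is {7}
Step 2: union(6, 5) -> merged; set of 6 now {5, 6}
Step 3: find(4) -> no change; set of 4 is {4}
Step 4: find(8) -> no change; set of 8 is {8}
Step 5: find(8) -> no change; set of 8 is {8}
Step 6: find(2) -> no change; set of 2 is {2}
Step 7: find(9) -> no change; set of 9 is {9}
Step 8: find(2) -> no change; set of 2 is {2}
Step 9: union(2, 7) -> merged; set of 2 now {2, 7}
Step 10: union(0, 2) -> merged; set of 0 now {0, 2, 7}
Step 11: union(6, 2) -> merged; set of 6 now {0, 2, 5, 6, 7}
Set of 0: {0, 2, 5, 6, 7}; 8 is not a member.

Answer: no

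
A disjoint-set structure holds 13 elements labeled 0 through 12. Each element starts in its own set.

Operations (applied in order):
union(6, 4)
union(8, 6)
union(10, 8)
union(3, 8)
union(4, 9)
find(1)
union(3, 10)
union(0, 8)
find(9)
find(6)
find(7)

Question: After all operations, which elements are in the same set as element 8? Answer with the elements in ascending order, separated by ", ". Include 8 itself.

Step 1: union(6, 4) -> merged; set of 6 now {4, 6}
Step 2: union(8, 6) -> merged; set of 8 now {4, 6, 8}
Step 3: union(10, 8) -> merged; set of 10 now {4, 6, 8, 10}
Step 4: union(3, 8) -> merged; set of 3 now {3, 4, 6, 8, 10}
Step 5: union(4, 9) -> merged; set of 4 now {3, 4, 6, 8, 9, 10}
Step 6: find(1) -> no change; set of 1 is {1}
Step 7: union(3, 10) -> already same set; set of 3 now {3, 4, 6, 8, 9, 10}
Step 8: union(0, 8) -> merged; set of 0 now {0, 3, 4, 6, 8, 9, 10}
Step 9: find(9) -> no change; set of 9 is {0, 3, 4, 6, 8, 9, 10}
Step 10: find(6) -> no change; set of 6 is {0, 3, 4, 6, 8, 9, 10}
Step 11: find(7) -> no change; set of 7 is {7}
Component of 8: {0, 3, 4, 6, 8, 9, 10}

Answer: 0, 3, 4, 6, 8, 9, 10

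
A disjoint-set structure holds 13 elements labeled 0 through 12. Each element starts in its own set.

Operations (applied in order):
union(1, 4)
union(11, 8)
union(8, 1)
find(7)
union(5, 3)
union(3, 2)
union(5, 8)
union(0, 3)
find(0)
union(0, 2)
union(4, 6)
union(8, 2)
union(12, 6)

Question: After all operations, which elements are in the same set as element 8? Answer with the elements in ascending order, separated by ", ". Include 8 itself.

Answer: 0, 1, 2, 3, 4, 5, 6, 8, 11, 12

Derivation:
Step 1: union(1, 4) -> merged; set of 1 now {1, 4}
Step 2: union(11, 8) -> merged; set of 11 now {8, 11}
Step 3: union(8, 1) -> merged; set of 8 now {1, 4, 8, 11}
Step 4: find(7) -> no change; set of 7 is {7}
Step 5: union(5, 3) -> merged; set of 5 now {3, 5}
Step 6: union(3, 2) -> merged; set of 3 now {2, 3, 5}
Step 7: union(5, 8) -> merged; set of 5 now {1, 2, 3, 4, 5, 8, 11}
Step 8: union(0, 3) -> merged; set of 0 now {0, 1, 2, 3, 4, 5, 8, 11}
Step 9: find(0) -> no change; set of 0 is {0, 1, 2, 3, 4, 5, 8, 11}
Step 10: union(0, 2) -> already same set; set of 0 now {0, 1, 2, 3, 4, 5, 8, 11}
Step 11: union(4, 6) -> merged; set of 4 now {0, 1, 2, 3, 4, 5, 6, 8, 11}
Step 12: union(8, 2) -> already same set; set of 8 now {0, 1, 2, 3, 4, 5, 6, 8, 11}
Step 13: union(12, 6) -> merged; set of 12 now {0, 1, 2, 3, 4, 5, 6, 8, 11, 12}
Component of 8: {0, 1, 2, 3, 4, 5, 6, 8, 11, 12}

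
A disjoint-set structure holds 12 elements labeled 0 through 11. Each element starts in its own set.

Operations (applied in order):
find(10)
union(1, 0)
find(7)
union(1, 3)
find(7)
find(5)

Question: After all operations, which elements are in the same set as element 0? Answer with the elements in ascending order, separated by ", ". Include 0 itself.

Answer: 0, 1, 3

Derivation:
Step 1: find(10) -> no change; set of 10 is {10}
Step 2: union(1, 0) -> merged; set of 1 now {0, 1}
Step 3: find(7) -> no change; set of 7 is {7}
Step 4: union(1, 3) -> merged; set of 1 now {0, 1, 3}
Step 5: find(7) -> no change; set of 7 is {7}
Step 6: find(5) -> no change; set of 5 is {5}
Component of 0: {0, 1, 3}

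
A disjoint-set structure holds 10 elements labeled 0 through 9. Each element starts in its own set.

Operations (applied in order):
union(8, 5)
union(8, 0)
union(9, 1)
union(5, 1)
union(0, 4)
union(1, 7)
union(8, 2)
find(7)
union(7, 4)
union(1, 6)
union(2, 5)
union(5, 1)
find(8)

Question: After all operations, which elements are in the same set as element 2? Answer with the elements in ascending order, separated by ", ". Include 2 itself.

Answer: 0, 1, 2, 4, 5, 6, 7, 8, 9

Derivation:
Step 1: union(8, 5) -> merged; set of 8 now {5, 8}
Step 2: union(8, 0) -> merged; set of 8 now {0, 5, 8}
Step 3: union(9, 1) -> merged; set of 9 now {1, 9}
Step 4: union(5, 1) -> merged; set of 5 now {0, 1, 5, 8, 9}
Step 5: union(0, 4) -> merged; set of 0 now {0, 1, 4, 5, 8, 9}
Step 6: union(1, 7) -> merged; set of 1 now {0, 1, 4, 5, 7, 8, 9}
Step 7: union(8, 2) -> merged; set of 8 now {0, 1, 2, 4, 5, 7, 8, 9}
Step 8: find(7) -> no change; set of 7 is {0, 1, 2, 4, 5, 7, 8, 9}
Step 9: union(7, 4) -> already same set; set of 7 now {0, 1, 2, 4, 5, 7, 8, 9}
Step 10: union(1, 6) -> merged; set of 1 now {0, 1, 2, 4, 5, 6, 7, 8, 9}
Step 11: union(2, 5) -> already same set; set of 2 now {0, 1, 2, 4, 5, 6, 7, 8, 9}
Step 12: union(5, 1) -> already same set; set of 5 now {0, 1, 2, 4, 5, 6, 7, 8, 9}
Step 13: find(8) -> no change; set of 8 is {0, 1, 2, 4, 5, 6, 7, 8, 9}
Component of 2: {0, 1, 2, 4, 5, 6, 7, 8, 9}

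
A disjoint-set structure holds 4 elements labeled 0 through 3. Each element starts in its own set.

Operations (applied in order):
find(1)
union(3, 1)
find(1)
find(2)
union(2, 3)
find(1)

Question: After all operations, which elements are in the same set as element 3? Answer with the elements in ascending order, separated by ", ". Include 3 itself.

Step 1: find(1) -> no change; set of 1 is {1}
Step 2: union(3, 1) -> merged; set of 3 now {1, 3}
Step 3: find(1) -> no change; set of 1 is {1, 3}
Step 4: find(2) -> no change; set of 2 is {2}
Step 5: union(2, 3) -> merged; set of 2 now {1, 2, 3}
Step 6: find(1) -> no change; set of 1 is {1, 2, 3}
Component of 3: {1, 2, 3}

Answer: 1, 2, 3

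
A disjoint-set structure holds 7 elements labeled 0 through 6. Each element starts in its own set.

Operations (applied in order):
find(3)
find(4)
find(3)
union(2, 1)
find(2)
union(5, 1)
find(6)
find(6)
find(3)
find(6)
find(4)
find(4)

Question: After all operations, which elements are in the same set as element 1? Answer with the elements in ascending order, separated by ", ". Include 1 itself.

Answer: 1, 2, 5

Derivation:
Step 1: find(3) -> no change; set of 3 is {3}
Step 2: find(4) -> no change; set of 4 is {4}
Step 3: find(3) -> no change; set of 3 is {3}
Step 4: union(2, 1) -> merged; set of 2 now {1, 2}
Step 5: find(2) -> no change; set of 2 is {1, 2}
Step 6: union(5, 1) -> merged; set of 5 now {1, 2, 5}
Step 7: find(6) -> no change; set of 6 is {6}
Step 8: find(6) -> no change; set of 6 is {6}
Step 9: find(3) -> no change; set of 3 is {3}
Step 10: find(6) -> no change; set of 6 is {6}
Step 11: find(4) -> no change; set of 4 is {4}
Step 12: find(4) -> no change; set of 4 is {4}
Component of 1: {1, 2, 5}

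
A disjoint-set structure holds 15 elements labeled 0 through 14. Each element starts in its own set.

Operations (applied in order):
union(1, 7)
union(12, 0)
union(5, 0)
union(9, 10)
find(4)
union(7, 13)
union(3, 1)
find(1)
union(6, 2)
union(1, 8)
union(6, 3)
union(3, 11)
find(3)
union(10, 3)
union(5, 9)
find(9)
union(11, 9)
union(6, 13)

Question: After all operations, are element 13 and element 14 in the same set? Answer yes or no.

Step 1: union(1, 7) -> merged; set of 1 now {1, 7}
Step 2: union(12, 0) -> merged; set of 12 now {0, 12}
Step 3: union(5, 0) -> merged; set of 5 now {0, 5, 12}
Step 4: union(9, 10) -> merged; set of 9 now {9, 10}
Step 5: find(4) -> no change; set of 4 is {4}
Step 6: union(7, 13) -> merged; set of 7 now {1, 7, 13}
Step 7: union(3, 1) -> merged; set of 3 now {1, 3, 7, 13}
Step 8: find(1) -> no change; set of 1 is {1, 3, 7, 13}
Step 9: union(6, 2) -> merged; set of 6 now {2, 6}
Step 10: union(1, 8) -> merged; set of 1 now {1, 3, 7, 8, 13}
Step 11: union(6, 3) -> merged; set of 6 now {1, 2, 3, 6, 7, 8, 13}
Step 12: union(3, 11) -> merged; set of 3 now {1, 2, 3, 6, 7, 8, 11, 13}
Step 13: find(3) -> no change; set of 3 is {1, 2, 3, 6, 7, 8, 11, 13}
Step 14: union(10, 3) -> merged; set of 10 now {1, 2, 3, 6, 7, 8, 9, 10, 11, 13}
Step 15: union(5, 9) -> merged; set of 5 now {0, 1, 2, 3, 5, 6, 7, 8, 9, 10, 11, 12, 13}
Step 16: find(9) -> no change; set of 9 is {0, 1, 2, 3, 5, 6, 7, 8, 9, 10, 11, 12, 13}
Step 17: union(11, 9) -> already same set; set of 11 now {0, 1, 2, 3, 5, 6, 7, 8, 9, 10, 11, 12, 13}
Step 18: union(6, 13) -> already same set; set of 6 now {0, 1, 2, 3, 5, 6, 7, 8, 9, 10, 11, 12, 13}
Set of 13: {0, 1, 2, 3, 5, 6, 7, 8, 9, 10, 11, 12, 13}; 14 is not a member.

Answer: no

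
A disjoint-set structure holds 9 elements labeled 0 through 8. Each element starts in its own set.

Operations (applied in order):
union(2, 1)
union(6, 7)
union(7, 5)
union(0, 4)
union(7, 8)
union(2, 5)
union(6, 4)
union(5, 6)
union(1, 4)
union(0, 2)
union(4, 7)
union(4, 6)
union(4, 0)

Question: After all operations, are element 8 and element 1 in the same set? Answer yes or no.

Answer: yes

Derivation:
Step 1: union(2, 1) -> merged; set of 2 now {1, 2}
Step 2: union(6, 7) -> merged; set of 6 now {6, 7}
Step 3: union(7, 5) -> merged; set of 7 now {5, 6, 7}
Step 4: union(0, 4) -> merged; set of 0 now {0, 4}
Step 5: union(7, 8) -> merged; set of 7 now {5, 6, 7, 8}
Step 6: union(2, 5) -> merged; set of 2 now {1, 2, 5, 6, 7, 8}
Step 7: union(6, 4) -> merged; set of 6 now {0, 1, 2, 4, 5, 6, 7, 8}
Step 8: union(5, 6) -> already same set; set of 5 now {0, 1, 2, 4, 5, 6, 7, 8}
Step 9: union(1, 4) -> already same set; set of 1 now {0, 1, 2, 4, 5, 6, 7, 8}
Step 10: union(0, 2) -> already same set; set of 0 now {0, 1, 2, 4, 5, 6, 7, 8}
Step 11: union(4, 7) -> already same set; set of 4 now {0, 1, 2, 4, 5, 6, 7, 8}
Step 12: union(4, 6) -> already same set; set of 4 now {0, 1, 2, 4, 5, 6, 7, 8}
Step 13: union(4, 0) -> already same set; set of 4 now {0, 1, 2, 4, 5, 6, 7, 8}
Set of 8: {0, 1, 2, 4, 5, 6, 7, 8}; 1 is a member.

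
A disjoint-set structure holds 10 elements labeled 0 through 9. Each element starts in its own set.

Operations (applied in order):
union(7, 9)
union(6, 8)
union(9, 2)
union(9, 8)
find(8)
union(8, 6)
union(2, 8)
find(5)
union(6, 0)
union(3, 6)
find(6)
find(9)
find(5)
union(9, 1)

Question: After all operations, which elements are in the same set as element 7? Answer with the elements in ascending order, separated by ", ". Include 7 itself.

Answer: 0, 1, 2, 3, 6, 7, 8, 9

Derivation:
Step 1: union(7, 9) -> merged; set of 7 now {7, 9}
Step 2: union(6, 8) -> merged; set of 6 now {6, 8}
Step 3: union(9, 2) -> merged; set of 9 now {2, 7, 9}
Step 4: union(9, 8) -> merged; set of 9 now {2, 6, 7, 8, 9}
Step 5: find(8) -> no change; set of 8 is {2, 6, 7, 8, 9}
Step 6: union(8, 6) -> already same set; set of 8 now {2, 6, 7, 8, 9}
Step 7: union(2, 8) -> already same set; set of 2 now {2, 6, 7, 8, 9}
Step 8: find(5) -> no change; set of 5 is {5}
Step 9: union(6, 0) -> merged; set of 6 now {0, 2, 6, 7, 8, 9}
Step 10: union(3, 6) -> merged; set of 3 now {0, 2, 3, 6, 7, 8, 9}
Step 11: find(6) -> no change; set of 6 is {0, 2, 3, 6, 7, 8, 9}
Step 12: find(9) -> no change; set of 9 is {0, 2, 3, 6, 7, 8, 9}
Step 13: find(5) -> no change; set of 5 is {5}
Step 14: union(9, 1) -> merged; set of 9 now {0, 1, 2, 3, 6, 7, 8, 9}
Component of 7: {0, 1, 2, 3, 6, 7, 8, 9}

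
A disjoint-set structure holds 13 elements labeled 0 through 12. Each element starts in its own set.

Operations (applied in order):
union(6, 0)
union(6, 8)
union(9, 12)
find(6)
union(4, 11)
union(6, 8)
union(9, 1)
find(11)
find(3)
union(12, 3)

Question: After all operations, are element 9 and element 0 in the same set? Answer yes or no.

Step 1: union(6, 0) -> merged; set of 6 now {0, 6}
Step 2: union(6, 8) -> merged; set of 6 now {0, 6, 8}
Step 3: union(9, 12) -> merged; set of 9 now {9, 12}
Step 4: find(6) -> no change; set of 6 is {0, 6, 8}
Step 5: union(4, 11) -> merged; set of 4 now {4, 11}
Step 6: union(6, 8) -> already same set; set of 6 now {0, 6, 8}
Step 7: union(9, 1) -> merged; set of 9 now {1, 9, 12}
Step 8: find(11) -> no change; set of 11 is {4, 11}
Step 9: find(3) -> no change; set of 3 is {3}
Step 10: union(12, 3) -> merged; set of 12 now {1, 3, 9, 12}
Set of 9: {1, 3, 9, 12}; 0 is not a member.

Answer: no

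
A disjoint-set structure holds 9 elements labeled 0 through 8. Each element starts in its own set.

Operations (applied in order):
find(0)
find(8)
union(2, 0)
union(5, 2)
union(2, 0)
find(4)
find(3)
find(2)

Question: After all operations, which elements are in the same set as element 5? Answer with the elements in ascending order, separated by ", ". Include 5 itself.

Answer: 0, 2, 5

Derivation:
Step 1: find(0) -> no change; set of 0 is {0}
Step 2: find(8) -> no change; set of 8 is {8}
Step 3: union(2, 0) -> merged; set of 2 now {0, 2}
Step 4: union(5, 2) -> merged; set of 5 now {0, 2, 5}
Step 5: union(2, 0) -> already same set; set of 2 now {0, 2, 5}
Step 6: find(4) -> no change; set of 4 is {4}
Step 7: find(3) -> no change; set of 3 is {3}
Step 8: find(2) -> no change; set of 2 is {0, 2, 5}
Component of 5: {0, 2, 5}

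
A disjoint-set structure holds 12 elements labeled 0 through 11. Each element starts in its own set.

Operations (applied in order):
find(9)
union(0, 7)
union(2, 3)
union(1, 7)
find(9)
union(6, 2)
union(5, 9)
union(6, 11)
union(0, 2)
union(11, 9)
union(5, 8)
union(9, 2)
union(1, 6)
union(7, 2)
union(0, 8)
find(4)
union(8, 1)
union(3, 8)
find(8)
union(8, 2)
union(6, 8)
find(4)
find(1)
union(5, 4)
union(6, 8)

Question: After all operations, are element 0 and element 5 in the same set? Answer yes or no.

Answer: yes

Derivation:
Step 1: find(9) -> no change; set of 9 is {9}
Step 2: union(0, 7) -> merged; set of 0 now {0, 7}
Step 3: union(2, 3) -> merged; set of 2 now {2, 3}
Step 4: union(1, 7) -> merged; set of 1 now {0, 1, 7}
Step 5: find(9) -> no change; set of 9 is {9}
Step 6: union(6, 2) -> merged; set of 6 now {2, 3, 6}
Step 7: union(5, 9) -> merged; set of 5 now {5, 9}
Step 8: union(6, 11) -> merged; set of 6 now {2, 3, 6, 11}
Step 9: union(0, 2) -> merged; set of 0 now {0, 1, 2, 3, 6, 7, 11}
Step 10: union(11, 9) -> merged; set of 11 now {0, 1, 2, 3, 5, 6, 7, 9, 11}
Step 11: union(5, 8) -> merged; set of 5 now {0, 1, 2, 3, 5, 6, 7, 8, 9, 11}
Step 12: union(9, 2) -> already same set; set of 9 now {0, 1, 2, 3, 5, 6, 7, 8, 9, 11}
Step 13: union(1, 6) -> already same set; set of 1 now {0, 1, 2, 3, 5, 6, 7, 8, 9, 11}
Step 14: union(7, 2) -> already same set; set of 7 now {0, 1, 2, 3, 5, 6, 7, 8, 9, 11}
Step 15: union(0, 8) -> already same set; set of 0 now {0, 1, 2, 3, 5, 6, 7, 8, 9, 11}
Step 16: find(4) -> no change; set of 4 is {4}
Step 17: union(8, 1) -> already same set; set of 8 now {0, 1, 2, 3, 5, 6, 7, 8, 9, 11}
Step 18: union(3, 8) -> already same set; set of 3 now {0, 1, 2, 3, 5, 6, 7, 8, 9, 11}
Step 19: find(8) -> no change; set of 8 is {0, 1, 2, 3, 5, 6, 7, 8, 9, 11}
Step 20: union(8, 2) -> already same set; set of 8 now {0, 1, 2, 3, 5, 6, 7, 8, 9, 11}
Step 21: union(6, 8) -> already same set; set of 6 now {0, 1, 2, 3, 5, 6, 7, 8, 9, 11}
Step 22: find(4) -> no change; set of 4 is {4}
Step 23: find(1) -> no change; set of 1 is {0, 1, 2, 3, 5, 6, 7, 8, 9, 11}
Step 24: union(5, 4) -> merged; set of 5 now {0, 1, 2, 3, 4, 5, 6, 7, 8, 9, 11}
Step 25: union(6, 8) -> already same set; set of 6 now {0, 1, 2, 3, 4, 5, 6, 7, 8, 9, 11}
Set of 0: {0, 1, 2, 3, 4, 5, 6, 7, 8, 9, 11}; 5 is a member.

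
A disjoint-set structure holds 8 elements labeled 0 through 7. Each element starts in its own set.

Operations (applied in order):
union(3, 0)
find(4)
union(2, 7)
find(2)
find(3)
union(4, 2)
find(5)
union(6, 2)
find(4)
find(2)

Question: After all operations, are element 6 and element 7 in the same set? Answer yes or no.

Answer: yes

Derivation:
Step 1: union(3, 0) -> merged; set of 3 now {0, 3}
Step 2: find(4) -> no change; set of 4 is {4}
Step 3: union(2, 7) -> merged; set of 2 now {2, 7}
Step 4: find(2) -> no change; set of 2 is {2, 7}
Step 5: find(3) -> no change; set of 3 is {0, 3}
Step 6: union(4, 2) -> merged; set of 4 now {2, 4, 7}
Step 7: find(5) -> no change; set of 5 is {5}
Step 8: union(6, 2) -> merged; set of 6 now {2, 4, 6, 7}
Step 9: find(4) -> no change; set of 4 is {2, 4, 6, 7}
Step 10: find(2) -> no change; set of 2 is {2, 4, 6, 7}
Set of 6: {2, 4, 6, 7}; 7 is a member.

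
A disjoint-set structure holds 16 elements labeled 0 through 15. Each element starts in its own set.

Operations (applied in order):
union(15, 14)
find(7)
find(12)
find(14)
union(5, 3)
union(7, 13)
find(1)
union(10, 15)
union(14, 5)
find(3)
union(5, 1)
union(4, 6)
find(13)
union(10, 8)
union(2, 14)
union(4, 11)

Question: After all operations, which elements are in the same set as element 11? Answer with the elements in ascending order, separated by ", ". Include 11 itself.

Answer: 4, 6, 11

Derivation:
Step 1: union(15, 14) -> merged; set of 15 now {14, 15}
Step 2: find(7) -> no change; set of 7 is {7}
Step 3: find(12) -> no change; set of 12 is {12}
Step 4: find(14) -> no change; set of 14 is {14, 15}
Step 5: union(5, 3) -> merged; set of 5 now {3, 5}
Step 6: union(7, 13) -> merged; set of 7 now {7, 13}
Step 7: find(1) -> no change; set of 1 is {1}
Step 8: union(10, 15) -> merged; set of 10 now {10, 14, 15}
Step 9: union(14, 5) -> merged; set of 14 now {3, 5, 10, 14, 15}
Step 10: find(3) -> no change; set of 3 is {3, 5, 10, 14, 15}
Step 11: union(5, 1) -> merged; set of 5 now {1, 3, 5, 10, 14, 15}
Step 12: union(4, 6) -> merged; set of 4 now {4, 6}
Step 13: find(13) -> no change; set of 13 is {7, 13}
Step 14: union(10, 8) -> merged; set of 10 now {1, 3, 5, 8, 10, 14, 15}
Step 15: union(2, 14) -> merged; set of 2 now {1, 2, 3, 5, 8, 10, 14, 15}
Step 16: union(4, 11) -> merged; set of 4 now {4, 6, 11}
Component of 11: {4, 6, 11}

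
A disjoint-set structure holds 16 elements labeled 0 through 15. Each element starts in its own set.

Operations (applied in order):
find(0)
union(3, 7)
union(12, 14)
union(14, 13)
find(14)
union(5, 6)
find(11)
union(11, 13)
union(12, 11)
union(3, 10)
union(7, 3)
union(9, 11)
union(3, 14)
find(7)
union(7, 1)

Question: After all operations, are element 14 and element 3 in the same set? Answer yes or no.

Step 1: find(0) -> no change; set of 0 is {0}
Step 2: union(3, 7) -> merged; set of 3 now {3, 7}
Step 3: union(12, 14) -> merged; set of 12 now {12, 14}
Step 4: union(14, 13) -> merged; set of 14 now {12, 13, 14}
Step 5: find(14) -> no change; set of 14 is {12, 13, 14}
Step 6: union(5, 6) -> merged; set of 5 now {5, 6}
Step 7: find(11) -> no change; set of 11 is {11}
Step 8: union(11, 13) -> merged; set of 11 now {11, 12, 13, 14}
Step 9: union(12, 11) -> already same set; set of 12 now {11, 12, 13, 14}
Step 10: union(3, 10) -> merged; set of 3 now {3, 7, 10}
Step 11: union(7, 3) -> already same set; set of 7 now {3, 7, 10}
Step 12: union(9, 11) -> merged; set of 9 now {9, 11, 12, 13, 14}
Step 13: union(3, 14) -> merged; set of 3 now {3, 7, 9, 10, 11, 12, 13, 14}
Step 14: find(7) -> no change; set of 7 is {3, 7, 9, 10, 11, 12, 13, 14}
Step 15: union(7, 1) -> merged; set of 7 now {1, 3, 7, 9, 10, 11, 12, 13, 14}
Set of 14: {1, 3, 7, 9, 10, 11, 12, 13, 14}; 3 is a member.

Answer: yes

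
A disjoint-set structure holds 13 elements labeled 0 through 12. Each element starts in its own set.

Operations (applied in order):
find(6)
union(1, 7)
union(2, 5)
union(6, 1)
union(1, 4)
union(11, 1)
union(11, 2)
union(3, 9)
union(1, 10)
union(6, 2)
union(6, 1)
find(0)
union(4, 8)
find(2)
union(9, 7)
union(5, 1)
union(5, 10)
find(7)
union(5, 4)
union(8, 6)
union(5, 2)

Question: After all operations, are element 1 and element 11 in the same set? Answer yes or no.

Step 1: find(6) -> no change; set of 6 is {6}
Step 2: union(1, 7) -> merged; set of 1 now {1, 7}
Step 3: union(2, 5) -> merged; set of 2 now {2, 5}
Step 4: union(6, 1) -> merged; set of 6 now {1, 6, 7}
Step 5: union(1, 4) -> merged; set of 1 now {1, 4, 6, 7}
Step 6: union(11, 1) -> merged; set of 11 now {1, 4, 6, 7, 11}
Step 7: union(11, 2) -> merged; set of 11 now {1, 2, 4, 5, 6, 7, 11}
Step 8: union(3, 9) -> merged; set of 3 now {3, 9}
Step 9: union(1, 10) -> merged; set of 1 now {1, 2, 4, 5, 6, 7, 10, 11}
Step 10: union(6, 2) -> already same set; set of 6 now {1, 2, 4, 5, 6, 7, 10, 11}
Step 11: union(6, 1) -> already same set; set of 6 now {1, 2, 4, 5, 6, 7, 10, 11}
Step 12: find(0) -> no change; set of 0 is {0}
Step 13: union(4, 8) -> merged; set of 4 now {1, 2, 4, 5, 6, 7, 8, 10, 11}
Step 14: find(2) -> no change; set of 2 is {1, 2, 4, 5, 6, 7, 8, 10, 11}
Step 15: union(9, 7) -> merged; set of 9 now {1, 2, 3, 4, 5, 6, 7, 8, 9, 10, 11}
Step 16: union(5, 1) -> already same set; set of 5 now {1, 2, 3, 4, 5, 6, 7, 8, 9, 10, 11}
Step 17: union(5, 10) -> already same set; set of 5 now {1, 2, 3, 4, 5, 6, 7, 8, 9, 10, 11}
Step 18: find(7) -> no change; set of 7 is {1, 2, 3, 4, 5, 6, 7, 8, 9, 10, 11}
Step 19: union(5, 4) -> already same set; set of 5 now {1, 2, 3, 4, 5, 6, 7, 8, 9, 10, 11}
Step 20: union(8, 6) -> already same set; set of 8 now {1, 2, 3, 4, 5, 6, 7, 8, 9, 10, 11}
Step 21: union(5, 2) -> already same set; set of 5 now {1, 2, 3, 4, 5, 6, 7, 8, 9, 10, 11}
Set of 1: {1, 2, 3, 4, 5, 6, 7, 8, 9, 10, 11}; 11 is a member.

Answer: yes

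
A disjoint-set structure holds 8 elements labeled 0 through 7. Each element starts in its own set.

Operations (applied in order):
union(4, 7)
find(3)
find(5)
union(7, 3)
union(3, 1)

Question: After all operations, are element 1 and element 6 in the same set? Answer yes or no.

Answer: no

Derivation:
Step 1: union(4, 7) -> merged; set of 4 now {4, 7}
Step 2: find(3) -> no change; set of 3 is {3}
Step 3: find(5) -> no change; set of 5 is {5}
Step 4: union(7, 3) -> merged; set of 7 now {3, 4, 7}
Step 5: union(3, 1) -> merged; set of 3 now {1, 3, 4, 7}
Set of 1: {1, 3, 4, 7}; 6 is not a member.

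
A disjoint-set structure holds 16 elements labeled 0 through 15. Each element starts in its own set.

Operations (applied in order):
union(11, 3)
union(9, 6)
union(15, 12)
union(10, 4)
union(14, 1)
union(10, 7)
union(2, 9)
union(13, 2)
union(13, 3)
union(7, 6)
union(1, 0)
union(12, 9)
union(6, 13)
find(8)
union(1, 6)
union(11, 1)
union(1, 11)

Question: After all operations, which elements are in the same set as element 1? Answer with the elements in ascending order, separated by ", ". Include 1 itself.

Step 1: union(11, 3) -> merged; set of 11 now {3, 11}
Step 2: union(9, 6) -> merged; set of 9 now {6, 9}
Step 3: union(15, 12) -> merged; set of 15 now {12, 15}
Step 4: union(10, 4) -> merged; set of 10 now {4, 10}
Step 5: union(14, 1) -> merged; set of 14 now {1, 14}
Step 6: union(10, 7) -> merged; set of 10 now {4, 7, 10}
Step 7: union(2, 9) -> merged; set of 2 now {2, 6, 9}
Step 8: union(13, 2) -> merged; set of 13 now {2, 6, 9, 13}
Step 9: union(13, 3) -> merged; set of 13 now {2, 3, 6, 9, 11, 13}
Step 10: union(7, 6) -> merged; set of 7 now {2, 3, 4, 6, 7, 9, 10, 11, 13}
Step 11: union(1, 0) -> merged; set of 1 now {0, 1, 14}
Step 12: union(12, 9) -> merged; set of 12 now {2, 3, 4, 6, 7, 9, 10, 11, 12, 13, 15}
Step 13: union(6, 13) -> already same set; set of 6 now {2, 3, 4, 6, 7, 9, 10, 11, 12, 13, 15}
Step 14: find(8) -> no change; set of 8 is {8}
Step 15: union(1, 6) -> merged; set of 1 now {0, 1, 2, 3, 4, 6, 7, 9, 10, 11, 12, 13, 14, 15}
Step 16: union(11, 1) -> already same set; set of 11 now {0, 1, 2, 3, 4, 6, 7, 9, 10, 11, 12, 13, 14, 15}
Step 17: union(1, 11) -> already same set; set of 1 now {0, 1, 2, 3, 4, 6, 7, 9, 10, 11, 12, 13, 14, 15}
Component of 1: {0, 1, 2, 3, 4, 6, 7, 9, 10, 11, 12, 13, 14, 15}

Answer: 0, 1, 2, 3, 4, 6, 7, 9, 10, 11, 12, 13, 14, 15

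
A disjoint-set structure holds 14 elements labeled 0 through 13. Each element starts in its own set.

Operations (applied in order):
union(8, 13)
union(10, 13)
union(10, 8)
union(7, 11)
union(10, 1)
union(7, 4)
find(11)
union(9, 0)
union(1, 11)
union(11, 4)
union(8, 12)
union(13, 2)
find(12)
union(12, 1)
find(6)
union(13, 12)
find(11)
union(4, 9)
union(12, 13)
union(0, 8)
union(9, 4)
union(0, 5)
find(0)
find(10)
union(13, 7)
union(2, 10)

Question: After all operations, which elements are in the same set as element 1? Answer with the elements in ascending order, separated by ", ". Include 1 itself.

Step 1: union(8, 13) -> merged; set of 8 now {8, 13}
Step 2: union(10, 13) -> merged; set of 10 now {8, 10, 13}
Step 3: union(10, 8) -> already same set; set of 10 now {8, 10, 13}
Step 4: union(7, 11) -> merged; set of 7 now {7, 11}
Step 5: union(10, 1) -> merged; set of 10 now {1, 8, 10, 13}
Step 6: union(7, 4) -> merged; set of 7 now {4, 7, 11}
Step 7: find(11) -> no change; set of 11 is {4, 7, 11}
Step 8: union(9, 0) -> merged; set of 9 now {0, 9}
Step 9: union(1, 11) -> merged; set of 1 now {1, 4, 7, 8, 10, 11, 13}
Step 10: union(11, 4) -> already same set; set of 11 now {1, 4, 7, 8, 10, 11, 13}
Step 11: union(8, 12) -> merged; set of 8 now {1, 4, 7, 8, 10, 11, 12, 13}
Step 12: union(13, 2) -> merged; set of 13 now {1, 2, 4, 7, 8, 10, 11, 12, 13}
Step 13: find(12) -> no change; set of 12 is {1, 2, 4, 7, 8, 10, 11, 12, 13}
Step 14: union(12, 1) -> already same set; set of 12 now {1, 2, 4, 7, 8, 10, 11, 12, 13}
Step 15: find(6) -> no change; set of 6 is {6}
Step 16: union(13, 12) -> already same set; set of 13 now {1, 2, 4, 7, 8, 10, 11, 12, 13}
Step 17: find(11) -> no change; set of 11 is {1, 2, 4, 7, 8, 10, 11, 12, 13}
Step 18: union(4, 9) -> merged; set of 4 now {0, 1, 2, 4, 7, 8, 9, 10, 11, 12, 13}
Step 19: union(12, 13) -> already same set; set of 12 now {0, 1, 2, 4, 7, 8, 9, 10, 11, 12, 13}
Step 20: union(0, 8) -> already same set; set of 0 now {0, 1, 2, 4, 7, 8, 9, 10, 11, 12, 13}
Step 21: union(9, 4) -> already same set; set of 9 now {0, 1, 2, 4, 7, 8, 9, 10, 11, 12, 13}
Step 22: union(0, 5) -> merged; set of 0 now {0, 1, 2, 4, 5, 7, 8, 9, 10, 11, 12, 13}
Step 23: find(0) -> no change; set of 0 is {0, 1, 2, 4, 5, 7, 8, 9, 10, 11, 12, 13}
Step 24: find(10) -> no change; set of 10 is {0, 1, 2, 4, 5, 7, 8, 9, 10, 11, 12, 13}
Step 25: union(13, 7) -> already same set; set of 13 now {0, 1, 2, 4, 5, 7, 8, 9, 10, 11, 12, 13}
Step 26: union(2, 10) -> already same set; set of 2 now {0, 1, 2, 4, 5, 7, 8, 9, 10, 11, 12, 13}
Component of 1: {0, 1, 2, 4, 5, 7, 8, 9, 10, 11, 12, 13}

Answer: 0, 1, 2, 4, 5, 7, 8, 9, 10, 11, 12, 13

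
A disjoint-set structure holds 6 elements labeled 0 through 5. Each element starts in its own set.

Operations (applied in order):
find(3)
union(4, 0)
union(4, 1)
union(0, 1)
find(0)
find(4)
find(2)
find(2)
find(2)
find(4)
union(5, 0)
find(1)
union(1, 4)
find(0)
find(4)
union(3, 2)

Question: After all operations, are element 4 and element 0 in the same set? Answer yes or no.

Step 1: find(3) -> no change; set of 3 is {3}
Step 2: union(4, 0) -> merged; set of 4 now {0, 4}
Step 3: union(4, 1) -> merged; set of 4 now {0, 1, 4}
Step 4: union(0, 1) -> already same set; set of 0 now {0, 1, 4}
Step 5: find(0) -> no change; set of 0 is {0, 1, 4}
Step 6: find(4) -> no change; set of 4 is {0, 1, 4}
Step 7: find(2) -> no change; set of 2 is {2}
Step 8: find(2) -> no change; set of 2 is {2}
Step 9: find(2) -> no change; set of 2 is {2}
Step 10: find(4) -> no change; set of 4 is {0, 1, 4}
Step 11: union(5, 0) -> merged; set of 5 now {0, 1, 4, 5}
Step 12: find(1) -> no change; set of 1 is {0, 1, 4, 5}
Step 13: union(1, 4) -> already same set; set of 1 now {0, 1, 4, 5}
Step 14: find(0) -> no change; set of 0 is {0, 1, 4, 5}
Step 15: find(4) -> no change; set of 4 is {0, 1, 4, 5}
Step 16: union(3, 2) -> merged; set of 3 now {2, 3}
Set of 4: {0, 1, 4, 5}; 0 is a member.

Answer: yes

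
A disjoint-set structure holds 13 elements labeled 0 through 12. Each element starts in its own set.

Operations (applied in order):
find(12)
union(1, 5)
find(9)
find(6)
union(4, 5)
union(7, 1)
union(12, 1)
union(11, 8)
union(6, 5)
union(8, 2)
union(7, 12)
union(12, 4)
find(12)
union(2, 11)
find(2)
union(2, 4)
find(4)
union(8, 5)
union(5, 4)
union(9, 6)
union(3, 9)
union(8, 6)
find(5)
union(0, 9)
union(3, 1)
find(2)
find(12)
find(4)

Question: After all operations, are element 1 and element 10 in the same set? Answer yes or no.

Answer: no

Derivation:
Step 1: find(12) -> no change; set of 12 is {12}
Step 2: union(1, 5) -> merged; set of 1 now {1, 5}
Step 3: find(9) -> no change; set of 9 is {9}
Step 4: find(6) -> no change; set of 6 is {6}
Step 5: union(4, 5) -> merged; set of 4 now {1, 4, 5}
Step 6: union(7, 1) -> merged; set of 7 now {1, 4, 5, 7}
Step 7: union(12, 1) -> merged; set of 12 now {1, 4, 5, 7, 12}
Step 8: union(11, 8) -> merged; set of 11 now {8, 11}
Step 9: union(6, 5) -> merged; set of 6 now {1, 4, 5, 6, 7, 12}
Step 10: union(8, 2) -> merged; set of 8 now {2, 8, 11}
Step 11: union(7, 12) -> already same set; set of 7 now {1, 4, 5, 6, 7, 12}
Step 12: union(12, 4) -> already same set; set of 12 now {1, 4, 5, 6, 7, 12}
Step 13: find(12) -> no change; set of 12 is {1, 4, 5, 6, 7, 12}
Step 14: union(2, 11) -> already same set; set of 2 now {2, 8, 11}
Step 15: find(2) -> no change; set of 2 is {2, 8, 11}
Step 16: union(2, 4) -> merged; set of 2 now {1, 2, 4, 5, 6, 7, 8, 11, 12}
Step 17: find(4) -> no change; set of 4 is {1, 2, 4, 5, 6, 7, 8, 11, 12}
Step 18: union(8, 5) -> already same set; set of 8 now {1, 2, 4, 5, 6, 7, 8, 11, 12}
Step 19: union(5, 4) -> already same set; set of 5 now {1, 2, 4, 5, 6, 7, 8, 11, 12}
Step 20: union(9, 6) -> merged; set of 9 now {1, 2, 4, 5, 6, 7, 8, 9, 11, 12}
Step 21: union(3, 9) -> merged; set of 3 now {1, 2, 3, 4, 5, 6, 7, 8, 9, 11, 12}
Step 22: union(8, 6) -> already same set; set of 8 now {1, 2, 3, 4, 5, 6, 7, 8, 9, 11, 12}
Step 23: find(5) -> no change; set of 5 is {1, 2, 3, 4, 5, 6, 7, 8, 9, 11, 12}
Step 24: union(0, 9) -> merged; set of 0 now {0, 1, 2, 3, 4, 5, 6, 7, 8, 9, 11, 12}
Step 25: union(3, 1) -> already same set; set of 3 now {0, 1, 2, 3, 4, 5, 6, 7, 8, 9, 11, 12}
Step 26: find(2) -> no change; set of 2 is {0, 1, 2, 3, 4, 5, 6, 7, 8, 9, 11, 12}
Step 27: find(12) -> no change; set of 12 is {0, 1, 2, 3, 4, 5, 6, 7, 8, 9, 11, 12}
Step 28: find(4) -> no change; set of 4 is {0, 1, 2, 3, 4, 5, 6, 7, 8, 9, 11, 12}
Set of 1: {0, 1, 2, 3, 4, 5, 6, 7, 8, 9, 11, 12}; 10 is not a member.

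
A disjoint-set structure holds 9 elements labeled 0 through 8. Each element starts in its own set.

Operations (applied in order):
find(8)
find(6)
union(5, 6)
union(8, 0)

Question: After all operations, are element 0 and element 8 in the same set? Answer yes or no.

Step 1: find(8) -> no change; set of 8 is {8}
Step 2: find(6) -> no change; set of 6 is {6}
Step 3: union(5, 6) -> merged; set of 5 now {5, 6}
Step 4: union(8, 0) -> merged; set of 8 now {0, 8}
Set of 0: {0, 8}; 8 is a member.

Answer: yes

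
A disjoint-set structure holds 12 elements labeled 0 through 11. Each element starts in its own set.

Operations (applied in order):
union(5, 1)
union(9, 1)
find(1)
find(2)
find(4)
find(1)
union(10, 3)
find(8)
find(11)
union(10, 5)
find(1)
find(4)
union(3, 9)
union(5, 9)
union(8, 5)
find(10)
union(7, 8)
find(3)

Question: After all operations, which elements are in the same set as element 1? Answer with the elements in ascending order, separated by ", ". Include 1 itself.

Step 1: union(5, 1) -> merged; set of 5 now {1, 5}
Step 2: union(9, 1) -> merged; set of 9 now {1, 5, 9}
Step 3: find(1) -> no change; set of 1 is {1, 5, 9}
Step 4: find(2) -> no change; set of 2 is {2}
Step 5: find(4) -> no change; set of 4 is {4}
Step 6: find(1) -> no change; set of 1 is {1, 5, 9}
Step 7: union(10, 3) -> merged; set of 10 now {3, 10}
Step 8: find(8) -> no change; set of 8 is {8}
Step 9: find(11) -> no change; set of 11 is {11}
Step 10: union(10, 5) -> merged; set of 10 now {1, 3, 5, 9, 10}
Step 11: find(1) -> no change; set of 1 is {1, 3, 5, 9, 10}
Step 12: find(4) -> no change; set of 4 is {4}
Step 13: union(3, 9) -> already same set; set of 3 now {1, 3, 5, 9, 10}
Step 14: union(5, 9) -> already same set; set of 5 now {1, 3, 5, 9, 10}
Step 15: union(8, 5) -> merged; set of 8 now {1, 3, 5, 8, 9, 10}
Step 16: find(10) -> no change; set of 10 is {1, 3, 5, 8, 9, 10}
Step 17: union(7, 8) -> merged; set of 7 now {1, 3, 5, 7, 8, 9, 10}
Step 18: find(3) -> no change; set of 3 is {1, 3, 5, 7, 8, 9, 10}
Component of 1: {1, 3, 5, 7, 8, 9, 10}

Answer: 1, 3, 5, 7, 8, 9, 10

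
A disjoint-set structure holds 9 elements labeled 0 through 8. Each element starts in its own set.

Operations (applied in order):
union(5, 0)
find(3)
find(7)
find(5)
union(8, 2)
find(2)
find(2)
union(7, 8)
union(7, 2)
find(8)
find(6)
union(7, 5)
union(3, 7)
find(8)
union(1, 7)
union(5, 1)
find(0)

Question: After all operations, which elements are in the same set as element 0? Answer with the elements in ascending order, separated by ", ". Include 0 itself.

Step 1: union(5, 0) -> merged; set of 5 now {0, 5}
Step 2: find(3) -> no change; set of 3 is {3}
Step 3: find(7) -> no change; set of 7 is {7}
Step 4: find(5) -> no change; set of 5 is {0, 5}
Step 5: union(8, 2) -> merged; set of 8 now {2, 8}
Step 6: find(2) -> no change; set of 2 is {2, 8}
Step 7: find(2) -> no change; set of 2 is {2, 8}
Step 8: union(7, 8) -> merged; set of 7 now {2, 7, 8}
Step 9: union(7, 2) -> already same set; set of 7 now {2, 7, 8}
Step 10: find(8) -> no change; set of 8 is {2, 7, 8}
Step 11: find(6) -> no change; set of 6 is {6}
Step 12: union(7, 5) -> merged; set of 7 now {0, 2, 5, 7, 8}
Step 13: union(3, 7) -> merged; set of 3 now {0, 2, 3, 5, 7, 8}
Step 14: find(8) -> no change; set of 8 is {0, 2, 3, 5, 7, 8}
Step 15: union(1, 7) -> merged; set of 1 now {0, 1, 2, 3, 5, 7, 8}
Step 16: union(5, 1) -> already same set; set of 5 now {0, 1, 2, 3, 5, 7, 8}
Step 17: find(0) -> no change; set of 0 is {0, 1, 2, 3, 5, 7, 8}
Component of 0: {0, 1, 2, 3, 5, 7, 8}

Answer: 0, 1, 2, 3, 5, 7, 8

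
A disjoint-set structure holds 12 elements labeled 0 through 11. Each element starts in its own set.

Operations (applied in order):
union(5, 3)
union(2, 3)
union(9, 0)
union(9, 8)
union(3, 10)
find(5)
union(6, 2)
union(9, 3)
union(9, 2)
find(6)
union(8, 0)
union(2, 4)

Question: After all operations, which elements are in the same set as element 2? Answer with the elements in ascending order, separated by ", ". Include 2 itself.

Answer: 0, 2, 3, 4, 5, 6, 8, 9, 10

Derivation:
Step 1: union(5, 3) -> merged; set of 5 now {3, 5}
Step 2: union(2, 3) -> merged; set of 2 now {2, 3, 5}
Step 3: union(9, 0) -> merged; set of 9 now {0, 9}
Step 4: union(9, 8) -> merged; set of 9 now {0, 8, 9}
Step 5: union(3, 10) -> merged; set of 3 now {2, 3, 5, 10}
Step 6: find(5) -> no change; set of 5 is {2, 3, 5, 10}
Step 7: union(6, 2) -> merged; set of 6 now {2, 3, 5, 6, 10}
Step 8: union(9, 3) -> merged; set of 9 now {0, 2, 3, 5, 6, 8, 9, 10}
Step 9: union(9, 2) -> already same set; set of 9 now {0, 2, 3, 5, 6, 8, 9, 10}
Step 10: find(6) -> no change; set of 6 is {0, 2, 3, 5, 6, 8, 9, 10}
Step 11: union(8, 0) -> already same set; set of 8 now {0, 2, 3, 5, 6, 8, 9, 10}
Step 12: union(2, 4) -> merged; set of 2 now {0, 2, 3, 4, 5, 6, 8, 9, 10}
Component of 2: {0, 2, 3, 4, 5, 6, 8, 9, 10}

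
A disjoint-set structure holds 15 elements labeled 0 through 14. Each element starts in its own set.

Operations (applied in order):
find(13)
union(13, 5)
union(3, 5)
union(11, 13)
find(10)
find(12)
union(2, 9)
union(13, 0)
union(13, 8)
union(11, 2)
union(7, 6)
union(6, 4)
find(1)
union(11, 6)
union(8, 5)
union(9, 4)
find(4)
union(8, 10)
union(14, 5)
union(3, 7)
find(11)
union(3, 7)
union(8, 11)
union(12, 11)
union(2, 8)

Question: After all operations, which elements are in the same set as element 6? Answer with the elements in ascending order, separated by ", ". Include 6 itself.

Answer: 0, 2, 3, 4, 5, 6, 7, 8, 9, 10, 11, 12, 13, 14

Derivation:
Step 1: find(13) -> no change; set of 13 is {13}
Step 2: union(13, 5) -> merged; set of 13 now {5, 13}
Step 3: union(3, 5) -> merged; set of 3 now {3, 5, 13}
Step 4: union(11, 13) -> merged; set of 11 now {3, 5, 11, 13}
Step 5: find(10) -> no change; set of 10 is {10}
Step 6: find(12) -> no change; set of 12 is {12}
Step 7: union(2, 9) -> merged; set of 2 now {2, 9}
Step 8: union(13, 0) -> merged; set of 13 now {0, 3, 5, 11, 13}
Step 9: union(13, 8) -> merged; set of 13 now {0, 3, 5, 8, 11, 13}
Step 10: union(11, 2) -> merged; set of 11 now {0, 2, 3, 5, 8, 9, 11, 13}
Step 11: union(7, 6) -> merged; set of 7 now {6, 7}
Step 12: union(6, 4) -> merged; set of 6 now {4, 6, 7}
Step 13: find(1) -> no change; set of 1 is {1}
Step 14: union(11, 6) -> merged; set of 11 now {0, 2, 3, 4, 5, 6, 7, 8, 9, 11, 13}
Step 15: union(8, 5) -> already same set; set of 8 now {0, 2, 3, 4, 5, 6, 7, 8, 9, 11, 13}
Step 16: union(9, 4) -> already same set; set of 9 now {0, 2, 3, 4, 5, 6, 7, 8, 9, 11, 13}
Step 17: find(4) -> no change; set of 4 is {0, 2, 3, 4, 5, 6, 7, 8, 9, 11, 13}
Step 18: union(8, 10) -> merged; set of 8 now {0, 2, 3, 4, 5, 6, 7, 8, 9, 10, 11, 13}
Step 19: union(14, 5) -> merged; set of 14 now {0, 2, 3, 4, 5, 6, 7, 8, 9, 10, 11, 13, 14}
Step 20: union(3, 7) -> already same set; set of 3 now {0, 2, 3, 4, 5, 6, 7, 8, 9, 10, 11, 13, 14}
Step 21: find(11) -> no change; set of 11 is {0, 2, 3, 4, 5, 6, 7, 8, 9, 10, 11, 13, 14}
Step 22: union(3, 7) -> already same set; set of 3 now {0, 2, 3, 4, 5, 6, 7, 8, 9, 10, 11, 13, 14}
Step 23: union(8, 11) -> already same set; set of 8 now {0, 2, 3, 4, 5, 6, 7, 8, 9, 10, 11, 13, 14}
Step 24: union(12, 11) -> merged; set of 12 now {0, 2, 3, 4, 5, 6, 7, 8, 9, 10, 11, 12, 13, 14}
Step 25: union(2, 8) -> already same set; set of 2 now {0, 2, 3, 4, 5, 6, 7, 8, 9, 10, 11, 12, 13, 14}
Component of 6: {0, 2, 3, 4, 5, 6, 7, 8, 9, 10, 11, 12, 13, 14}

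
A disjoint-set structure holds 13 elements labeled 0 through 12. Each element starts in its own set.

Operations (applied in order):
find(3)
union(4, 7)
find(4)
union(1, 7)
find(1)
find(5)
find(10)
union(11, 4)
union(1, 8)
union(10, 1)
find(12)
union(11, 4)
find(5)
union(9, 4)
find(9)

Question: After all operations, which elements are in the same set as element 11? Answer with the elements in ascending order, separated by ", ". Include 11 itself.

Answer: 1, 4, 7, 8, 9, 10, 11

Derivation:
Step 1: find(3) -> no change; set of 3 is {3}
Step 2: union(4, 7) -> merged; set of 4 now {4, 7}
Step 3: find(4) -> no change; set of 4 is {4, 7}
Step 4: union(1, 7) -> merged; set of 1 now {1, 4, 7}
Step 5: find(1) -> no change; set of 1 is {1, 4, 7}
Step 6: find(5) -> no change; set of 5 is {5}
Step 7: find(10) -> no change; set of 10 is {10}
Step 8: union(11, 4) -> merged; set of 11 now {1, 4, 7, 11}
Step 9: union(1, 8) -> merged; set of 1 now {1, 4, 7, 8, 11}
Step 10: union(10, 1) -> merged; set of 10 now {1, 4, 7, 8, 10, 11}
Step 11: find(12) -> no change; set of 12 is {12}
Step 12: union(11, 4) -> already same set; set of 11 now {1, 4, 7, 8, 10, 11}
Step 13: find(5) -> no change; set of 5 is {5}
Step 14: union(9, 4) -> merged; set of 9 now {1, 4, 7, 8, 9, 10, 11}
Step 15: find(9) -> no change; set of 9 is {1, 4, 7, 8, 9, 10, 11}
Component of 11: {1, 4, 7, 8, 9, 10, 11}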